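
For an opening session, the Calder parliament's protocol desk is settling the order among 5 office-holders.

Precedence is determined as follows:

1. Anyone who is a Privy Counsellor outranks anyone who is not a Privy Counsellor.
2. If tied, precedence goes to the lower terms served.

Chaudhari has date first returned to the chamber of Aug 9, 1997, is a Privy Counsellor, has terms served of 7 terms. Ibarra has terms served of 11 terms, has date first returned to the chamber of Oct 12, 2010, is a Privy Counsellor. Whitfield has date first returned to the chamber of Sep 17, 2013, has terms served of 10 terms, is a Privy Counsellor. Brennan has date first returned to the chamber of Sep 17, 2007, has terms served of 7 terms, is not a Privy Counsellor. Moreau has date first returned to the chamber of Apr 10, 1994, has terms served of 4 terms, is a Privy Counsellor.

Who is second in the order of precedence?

By the first rule: Moreau, Chaudhari, Whitfield and Ibarra (each a Privy Counsellor); then Brennan (not a Privy Counsellor).
Among Moreau, Chaudhari, Whitfield and Ibarra, by terms served (lower first): Moreau (4 terms) before Chaudhari (7 terms) before Whitfield (10 terms) before Ibarra (11 terms).
Order: Moreau, Chaudhari, Whitfield, Ibarra, Brennan.

Chaudhari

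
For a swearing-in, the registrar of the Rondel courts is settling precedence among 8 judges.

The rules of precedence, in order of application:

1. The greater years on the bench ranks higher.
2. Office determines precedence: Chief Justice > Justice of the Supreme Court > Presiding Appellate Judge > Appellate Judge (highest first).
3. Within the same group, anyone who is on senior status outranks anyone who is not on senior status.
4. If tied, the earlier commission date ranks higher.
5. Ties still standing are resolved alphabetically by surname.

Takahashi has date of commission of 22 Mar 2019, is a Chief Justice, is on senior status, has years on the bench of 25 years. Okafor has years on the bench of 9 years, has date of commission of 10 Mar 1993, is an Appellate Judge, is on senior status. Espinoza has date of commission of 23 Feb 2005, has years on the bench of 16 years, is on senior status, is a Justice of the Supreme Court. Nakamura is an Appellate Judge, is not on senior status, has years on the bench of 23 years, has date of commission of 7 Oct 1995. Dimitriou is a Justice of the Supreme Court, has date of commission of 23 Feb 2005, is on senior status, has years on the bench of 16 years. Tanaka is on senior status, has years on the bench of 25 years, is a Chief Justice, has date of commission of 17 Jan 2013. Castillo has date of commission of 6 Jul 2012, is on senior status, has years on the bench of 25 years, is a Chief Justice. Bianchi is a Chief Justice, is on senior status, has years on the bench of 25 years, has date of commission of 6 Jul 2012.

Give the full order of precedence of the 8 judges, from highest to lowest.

By years on the bench (higher first): Bianchi, Castillo, Tanaka and Takahashi (each 25 years); then Nakamura (23 years); then Dimitriou and Espinoza (both 16 years); then Okafor (9 years).
Bianchi, Castillo, Tanaka and Takahashi are each Chief Justice, so the next rule applies.
Bianchi, Castillo, Tanaka and Takahashi are each on senior status, so the next rule applies.
Among Bianchi, Castillo, Tanaka and Takahashi, by date of commission (earlier first): Bianchi and Castillo (6 Jul 2012) before Tanaka (17 Jan 2013) before Takahashi (22 Mar 2019).
Among Bianchi and Castillo, alphabetically by surname: Bianchi before Castillo.
Dimitriou and Espinoza are each Justice of the Supreme Court, so the next rule applies.
Dimitriou and Espinoza are each on senior status, so the next rule applies.
Dimitriou and Espinoza both have date of commission 23 Feb 2005, so the next rule applies.
Among Dimitriou and Espinoza, alphabetically by surname: Dimitriou before Espinoza.
Full order: Bianchi, Castillo, Tanaka, Takahashi, Nakamura, Dimitriou, Espinoza, Okafor.

Bianchi, Castillo, Tanaka, Takahashi, Nakamura, Dimitriou, Espinoza, Okafor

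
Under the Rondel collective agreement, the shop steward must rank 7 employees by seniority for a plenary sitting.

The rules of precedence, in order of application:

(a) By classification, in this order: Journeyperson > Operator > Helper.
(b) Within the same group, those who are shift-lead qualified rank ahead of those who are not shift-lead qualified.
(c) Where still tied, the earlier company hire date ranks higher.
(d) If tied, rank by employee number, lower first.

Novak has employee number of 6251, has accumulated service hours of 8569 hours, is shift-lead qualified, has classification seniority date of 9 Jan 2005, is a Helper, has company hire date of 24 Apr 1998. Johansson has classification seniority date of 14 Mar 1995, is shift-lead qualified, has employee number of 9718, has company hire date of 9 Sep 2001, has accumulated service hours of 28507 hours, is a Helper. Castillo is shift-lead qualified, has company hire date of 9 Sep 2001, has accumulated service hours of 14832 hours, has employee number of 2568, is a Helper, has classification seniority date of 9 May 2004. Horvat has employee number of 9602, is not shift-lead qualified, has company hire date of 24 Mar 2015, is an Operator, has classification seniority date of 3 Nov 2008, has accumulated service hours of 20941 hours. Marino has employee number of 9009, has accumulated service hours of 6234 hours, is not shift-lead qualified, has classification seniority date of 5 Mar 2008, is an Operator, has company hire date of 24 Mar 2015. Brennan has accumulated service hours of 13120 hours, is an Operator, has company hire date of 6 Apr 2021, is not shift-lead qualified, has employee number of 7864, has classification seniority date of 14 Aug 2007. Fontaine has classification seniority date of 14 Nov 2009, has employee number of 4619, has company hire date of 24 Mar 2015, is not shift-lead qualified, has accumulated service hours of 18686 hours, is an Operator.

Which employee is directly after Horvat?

By classification: Fontaine, Marino, Horvat and Brennan (Operator); then Novak, Castillo and Johansson (Helper).
Fontaine, Marino, Horvat and Brennan are each not shift-lead qualified, so the next rule applies.
Among Fontaine, Marino, Horvat and Brennan, by company hire date (earlier first): Fontaine, Marino and Horvat (24 Mar 2015) before Brennan (6 Apr 2021).
Among Fontaine, Marino and Horvat, by employee number (lower first): Fontaine (4619) before Marino (9009) before Horvat (9602).
Novak, Castillo and Johansson are each shift-lead qualified, so the next rule applies.
Among Novak, Castillo and Johansson, by company hire date (earlier first): Novak (24 Apr 1998) before Castillo and Johansson (9 Sep 2001).
Among Castillo and Johansson, by employee number (lower first): Castillo (2568) before Johansson (9718).
Order: Fontaine, Marino, Horvat, Brennan, Novak, Castillo, Johansson.

Brennan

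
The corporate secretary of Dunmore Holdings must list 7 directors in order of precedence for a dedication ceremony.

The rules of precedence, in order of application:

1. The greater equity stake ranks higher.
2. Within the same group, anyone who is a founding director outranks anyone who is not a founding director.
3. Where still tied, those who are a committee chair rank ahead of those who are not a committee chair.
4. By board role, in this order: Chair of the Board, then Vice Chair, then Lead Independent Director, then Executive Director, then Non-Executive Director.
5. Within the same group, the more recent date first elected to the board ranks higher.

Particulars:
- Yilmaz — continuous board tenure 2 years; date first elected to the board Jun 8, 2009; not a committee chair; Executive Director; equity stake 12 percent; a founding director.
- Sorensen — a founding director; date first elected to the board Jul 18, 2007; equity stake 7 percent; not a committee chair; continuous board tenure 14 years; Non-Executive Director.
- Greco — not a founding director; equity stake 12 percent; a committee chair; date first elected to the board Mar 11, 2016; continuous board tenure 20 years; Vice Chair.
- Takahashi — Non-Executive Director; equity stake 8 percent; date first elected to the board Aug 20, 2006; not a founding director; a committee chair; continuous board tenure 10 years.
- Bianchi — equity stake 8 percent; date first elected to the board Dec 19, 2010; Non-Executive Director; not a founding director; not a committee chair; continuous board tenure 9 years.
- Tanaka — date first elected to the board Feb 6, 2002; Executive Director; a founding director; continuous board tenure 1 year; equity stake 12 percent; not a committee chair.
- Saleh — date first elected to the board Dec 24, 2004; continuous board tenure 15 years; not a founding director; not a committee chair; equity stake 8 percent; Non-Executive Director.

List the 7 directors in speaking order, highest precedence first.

By equity stake (higher first): Yilmaz, Tanaka and Greco (each 12 percent); then Takahashi, Bianchi and Saleh (each 8 percent); then Sorensen (7 percent).
Among Yilmaz, Tanaka and Greco, a founding director before not a founding director: Yilmaz and Tanaka (a founding director) before Greco (not a founding director).
Yilmaz and Tanaka are each not a committee chair, so the next rule applies.
Yilmaz and Tanaka are each Executive Director, so the next rule applies.
Among Yilmaz and Tanaka, by date first elected to the board (later first): Yilmaz (Jun 8, 2009) before Tanaka (Feb 6, 2002).
Takahashi, Bianchi and Saleh are each not a founding director, so the next rule applies.
Among Takahashi, Bianchi and Saleh, a committee chair before not a committee chair: Takahashi (a committee chair) before Bianchi and Saleh (not a committee chair).
Bianchi and Saleh are each Non-Executive Director, so the next rule applies.
Among Bianchi and Saleh, by date first elected to the board (later first): Bianchi (Dec 19, 2010) before Saleh (Dec 24, 2004).
Full order: Yilmaz, Tanaka, Greco, Takahashi, Bianchi, Saleh, Sorensen.

Yilmaz, Tanaka, Greco, Takahashi, Bianchi, Saleh, Sorensen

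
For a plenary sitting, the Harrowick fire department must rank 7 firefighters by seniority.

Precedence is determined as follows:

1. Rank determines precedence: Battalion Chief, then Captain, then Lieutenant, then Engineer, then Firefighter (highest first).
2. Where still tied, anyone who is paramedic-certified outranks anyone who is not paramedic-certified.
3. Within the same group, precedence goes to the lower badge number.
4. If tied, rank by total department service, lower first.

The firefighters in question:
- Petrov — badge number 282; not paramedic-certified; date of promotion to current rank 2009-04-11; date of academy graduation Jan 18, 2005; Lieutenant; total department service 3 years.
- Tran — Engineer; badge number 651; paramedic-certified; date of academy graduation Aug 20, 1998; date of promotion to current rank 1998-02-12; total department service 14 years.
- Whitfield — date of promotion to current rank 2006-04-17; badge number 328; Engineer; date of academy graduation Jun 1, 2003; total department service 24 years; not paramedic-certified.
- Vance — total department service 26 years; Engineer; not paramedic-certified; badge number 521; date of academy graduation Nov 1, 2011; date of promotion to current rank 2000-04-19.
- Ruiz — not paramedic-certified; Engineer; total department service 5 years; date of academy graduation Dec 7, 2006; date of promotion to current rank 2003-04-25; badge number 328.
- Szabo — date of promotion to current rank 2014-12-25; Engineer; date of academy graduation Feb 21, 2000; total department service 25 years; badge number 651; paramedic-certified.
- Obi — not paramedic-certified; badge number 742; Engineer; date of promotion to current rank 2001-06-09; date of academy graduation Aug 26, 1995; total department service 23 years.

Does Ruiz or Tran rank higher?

By rank: Petrov (Lieutenant); then Tran, Szabo, Ruiz, Whitfield, Vance and Obi (Engineer).
Among Tran, Szabo, Ruiz, Whitfield, Vance and Obi, paramedic-certified before not paramedic-certified: Tran and Szabo (paramedic-certified) before Ruiz, Whitfield, Vance and Obi (not paramedic-certified).
Tran and Szabo both have badge number 651, so the next rule applies.
Among Tran and Szabo, by total department service (lower first): Tran (14 years) before Szabo (25 years).
Among Ruiz, Whitfield, Vance and Obi, by badge number (lower first): Ruiz and Whitfield (328) before Vance (521) before Obi (742).
Among Ruiz and Whitfield, by total department service (lower first): Ruiz (5 years) before Whitfield (24 years).
So Tran takes precedence.

Tran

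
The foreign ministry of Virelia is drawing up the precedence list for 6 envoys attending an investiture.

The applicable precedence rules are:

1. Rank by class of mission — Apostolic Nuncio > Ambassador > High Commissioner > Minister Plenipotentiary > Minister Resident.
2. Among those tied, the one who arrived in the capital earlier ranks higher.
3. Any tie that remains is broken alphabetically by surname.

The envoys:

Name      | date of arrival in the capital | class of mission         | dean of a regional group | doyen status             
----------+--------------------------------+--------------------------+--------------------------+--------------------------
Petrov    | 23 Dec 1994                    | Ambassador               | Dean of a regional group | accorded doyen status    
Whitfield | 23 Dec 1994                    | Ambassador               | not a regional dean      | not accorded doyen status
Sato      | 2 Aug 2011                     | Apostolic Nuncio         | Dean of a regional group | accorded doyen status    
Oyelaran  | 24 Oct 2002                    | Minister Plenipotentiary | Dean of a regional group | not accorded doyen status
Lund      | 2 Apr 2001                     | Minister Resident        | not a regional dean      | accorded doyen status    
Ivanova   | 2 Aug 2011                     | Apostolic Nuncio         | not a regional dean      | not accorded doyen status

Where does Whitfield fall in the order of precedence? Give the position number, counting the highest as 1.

By class of mission: Ivanova and Sato (Apostolic Nuncio); then Petrov and Whitfield (Ambassador); then Oyelaran (Minister Plenipotentiary); then Lund (Minister Resident).
Ivanova and Sato both have date of arrival in the capital 2 Aug 2011, so the next rule applies.
Among Ivanova and Sato, alphabetically by surname: Ivanova before Sato.
Petrov and Whitfield both have date of arrival in the capital 23 Dec 1994, so the next rule applies.
Among Petrov and Whitfield, alphabetically by surname: Petrov before Whitfield.
Order: Ivanova, Sato, Petrov, Whitfield, Oyelaran, Lund. So position 4.

4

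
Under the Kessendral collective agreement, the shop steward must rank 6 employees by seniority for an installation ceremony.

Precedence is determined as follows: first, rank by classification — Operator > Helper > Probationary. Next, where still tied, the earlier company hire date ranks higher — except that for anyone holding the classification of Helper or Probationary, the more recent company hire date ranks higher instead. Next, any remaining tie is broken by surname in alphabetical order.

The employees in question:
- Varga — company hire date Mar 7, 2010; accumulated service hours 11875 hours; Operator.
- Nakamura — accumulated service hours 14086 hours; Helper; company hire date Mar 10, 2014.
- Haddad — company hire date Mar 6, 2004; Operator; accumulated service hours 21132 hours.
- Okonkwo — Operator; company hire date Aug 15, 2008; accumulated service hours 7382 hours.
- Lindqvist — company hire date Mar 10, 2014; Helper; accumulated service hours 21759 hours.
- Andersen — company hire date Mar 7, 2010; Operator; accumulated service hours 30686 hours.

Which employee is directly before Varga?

By classification: Haddad, Okonkwo, Andersen and Varga (Operator); then Lindqvist and Nakamura (Helper).
Among Haddad, Okonkwo, Andersen and Varga, by company hire date (earlier first): Haddad (Mar 6, 2004) before Okonkwo (Aug 15, 2008) before Andersen and Varga (Mar 7, 2010).
Among Andersen and Varga, alphabetically by surname: Andersen before Varga.
Lindqvist and Nakamura both have company hire date Mar 10, 2014, so the next rule applies.
Among Lindqvist and Nakamura, alphabetically by surname: Lindqvist before Nakamura.
Order: Haddad, Okonkwo, Andersen, Varga, Lindqvist, Nakamura.

Andersen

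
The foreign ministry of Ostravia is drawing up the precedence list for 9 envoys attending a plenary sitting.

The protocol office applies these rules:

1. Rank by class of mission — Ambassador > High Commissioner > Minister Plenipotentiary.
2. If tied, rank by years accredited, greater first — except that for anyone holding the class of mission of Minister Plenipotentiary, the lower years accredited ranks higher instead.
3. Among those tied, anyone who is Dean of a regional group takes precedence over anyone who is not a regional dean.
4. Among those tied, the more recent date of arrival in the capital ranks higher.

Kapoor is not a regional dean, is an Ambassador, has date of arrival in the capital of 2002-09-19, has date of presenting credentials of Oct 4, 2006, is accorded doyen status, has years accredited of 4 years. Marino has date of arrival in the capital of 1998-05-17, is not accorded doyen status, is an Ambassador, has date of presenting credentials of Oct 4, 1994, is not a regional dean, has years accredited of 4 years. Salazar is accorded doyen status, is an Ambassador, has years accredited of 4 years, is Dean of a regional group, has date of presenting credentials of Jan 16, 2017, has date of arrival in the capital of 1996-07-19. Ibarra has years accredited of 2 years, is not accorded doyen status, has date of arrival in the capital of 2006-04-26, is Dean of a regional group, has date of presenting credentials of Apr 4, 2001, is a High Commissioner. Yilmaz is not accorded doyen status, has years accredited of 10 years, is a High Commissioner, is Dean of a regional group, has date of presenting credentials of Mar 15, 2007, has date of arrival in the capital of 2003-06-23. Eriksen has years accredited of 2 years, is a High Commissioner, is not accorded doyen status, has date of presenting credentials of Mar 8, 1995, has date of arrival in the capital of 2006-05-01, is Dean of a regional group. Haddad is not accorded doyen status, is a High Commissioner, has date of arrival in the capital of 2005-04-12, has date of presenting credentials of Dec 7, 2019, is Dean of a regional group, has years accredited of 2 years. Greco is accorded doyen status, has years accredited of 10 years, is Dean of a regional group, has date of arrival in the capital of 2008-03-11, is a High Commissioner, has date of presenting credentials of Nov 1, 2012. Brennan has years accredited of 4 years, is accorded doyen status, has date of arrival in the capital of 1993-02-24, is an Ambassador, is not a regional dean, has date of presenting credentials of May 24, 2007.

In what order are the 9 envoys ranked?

By class of mission: Salazar, Kapoor, Marino and Brennan (Ambassador); then Greco, Yilmaz, Eriksen, Ibarra and Haddad (High Commissioner).
Salazar, Kapoor, Marino and Brennan all have years accredited 4 years, so the next rule applies.
Among Salazar, Kapoor, Marino and Brennan, Dean of a regional group before not a regional dean: Salazar (Dean of a regional group) before Kapoor, Marino and Brennan (not a regional dean).
Among Kapoor, Marino and Brennan, by date of arrival in the capital (later first): Kapoor (2002-09-19) before Marino (1998-05-17) before Brennan (1993-02-24).
Among Greco, Yilmaz, Eriksen, Ibarra and Haddad, by years accredited (higher first): Greco and Yilmaz (10 years) before Eriksen, Ibarra and Haddad (2 years).
Greco and Yilmaz are each Dean of a regional group, so the next rule applies.
Among Greco and Yilmaz, by date of arrival in the capital (later first): Greco (2008-03-11) before Yilmaz (2003-06-23).
Eriksen, Ibarra and Haddad are each Dean of a regional group, so the next rule applies.
Among Eriksen, Ibarra and Haddad, by date of arrival in the capital (later first): Eriksen (2006-05-01) before Ibarra (2006-04-26) before Haddad (2005-04-12).
Full order: Salazar, Kapoor, Marino, Brennan, Greco, Yilmaz, Eriksen, Ibarra, Haddad.

Salazar, Kapoor, Marino, Brennan, Greco, Yilmaz, Eriksen, Ibarra, Haddad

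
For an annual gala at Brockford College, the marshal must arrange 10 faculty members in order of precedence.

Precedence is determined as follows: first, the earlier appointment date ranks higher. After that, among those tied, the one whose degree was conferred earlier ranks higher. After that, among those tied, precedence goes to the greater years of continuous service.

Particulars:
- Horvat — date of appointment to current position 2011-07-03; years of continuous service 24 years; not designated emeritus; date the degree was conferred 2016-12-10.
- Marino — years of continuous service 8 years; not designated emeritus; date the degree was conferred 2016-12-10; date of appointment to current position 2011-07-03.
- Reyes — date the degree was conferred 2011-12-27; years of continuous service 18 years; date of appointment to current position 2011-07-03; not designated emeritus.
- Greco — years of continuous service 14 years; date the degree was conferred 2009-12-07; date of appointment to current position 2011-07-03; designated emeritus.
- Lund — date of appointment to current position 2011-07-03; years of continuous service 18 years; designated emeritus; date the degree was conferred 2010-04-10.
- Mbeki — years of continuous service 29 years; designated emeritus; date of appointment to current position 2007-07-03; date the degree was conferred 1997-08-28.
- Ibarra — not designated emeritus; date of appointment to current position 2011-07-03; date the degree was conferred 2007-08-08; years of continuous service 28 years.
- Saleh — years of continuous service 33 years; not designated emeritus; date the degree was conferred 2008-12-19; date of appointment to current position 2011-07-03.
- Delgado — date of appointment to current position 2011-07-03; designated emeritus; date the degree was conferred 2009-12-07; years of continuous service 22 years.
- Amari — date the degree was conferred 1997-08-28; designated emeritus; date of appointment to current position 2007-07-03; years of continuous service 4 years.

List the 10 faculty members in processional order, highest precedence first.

By date of appointment to current position (earlier first): Mbeki and Amari (both 2007-07-03); then Ibarra, Saleh, Delgado, Greco, Lund, Reyes, Horvat and Marino (each 2011-07-03).
Mbeki and Amari both have date the degree was conferred 1997-08-28, so the next rule applies.
Among Mbeki and Amari, by years of continuous service (higher first): Mbeki (29 years) before Amari (4 years).
Among Ibarra, Saleh, Delgado, Greco, Lund, Reyes, Horvat and Marino, by date the degree was conferred (earlier first): Ibarra (2007-08-08) before Saleh (2008-12-19) before Delgado and Greco (2009-12-07) before Lund (2010-04-10) before Reyes (2011-12-27) before Horvat and Marino (2016-12-10).
Among Delgado and Greco, by years of continuous service (higher first): Delgado (22 years) before Greco (14 years).
Among Horvat and Marino, by years of continuous service (higher first): Horvat (24 years) before Marino (8 years).
Full order: Mbeki, Amari, Ibarra, Saleh, Delgado, Greco, Lund, Reyes, Horvat, Marino.

Mbeki, Amari, Ibarra, Saleh, Delgado, Greco, Lund, Reyes, Horvat, Marino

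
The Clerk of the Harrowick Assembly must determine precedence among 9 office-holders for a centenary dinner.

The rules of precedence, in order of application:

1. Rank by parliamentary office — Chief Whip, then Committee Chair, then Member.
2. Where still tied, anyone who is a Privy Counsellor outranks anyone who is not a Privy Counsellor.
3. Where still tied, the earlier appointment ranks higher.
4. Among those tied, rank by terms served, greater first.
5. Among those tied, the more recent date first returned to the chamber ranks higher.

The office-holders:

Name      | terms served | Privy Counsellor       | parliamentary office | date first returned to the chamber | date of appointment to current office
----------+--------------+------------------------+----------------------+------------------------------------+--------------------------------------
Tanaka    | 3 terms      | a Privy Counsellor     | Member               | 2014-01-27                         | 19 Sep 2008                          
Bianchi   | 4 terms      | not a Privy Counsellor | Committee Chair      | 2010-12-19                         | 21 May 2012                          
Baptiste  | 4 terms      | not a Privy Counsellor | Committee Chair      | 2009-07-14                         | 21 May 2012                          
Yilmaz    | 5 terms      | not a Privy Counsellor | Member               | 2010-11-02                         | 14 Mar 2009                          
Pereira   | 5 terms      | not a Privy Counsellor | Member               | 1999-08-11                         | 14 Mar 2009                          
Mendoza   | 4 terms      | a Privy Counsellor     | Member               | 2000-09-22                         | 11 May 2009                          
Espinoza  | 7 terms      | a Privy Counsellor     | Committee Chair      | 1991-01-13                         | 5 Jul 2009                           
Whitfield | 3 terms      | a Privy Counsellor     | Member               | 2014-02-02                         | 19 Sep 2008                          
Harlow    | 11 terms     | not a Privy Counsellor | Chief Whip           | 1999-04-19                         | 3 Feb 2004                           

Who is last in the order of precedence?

By parliamentary office: Harlow (Chief Whip); then Espinoza, Bianchi and Baptiste (Committee Chair); then Whitfield, Tanaka, Mendoza, Yilmaz and Pereira (Member).
Among Espinoza, Bianchi and Baptiste, a Privy Counsellor before not a Privy Counsellor: Espinoza (a Privy Counsellor) before Bianchi and Baptiste (not a Privy Counsellor).
Bianchi and Baptiste both have date of appointment to current office 21 May 2012, so the next rule applies.
Bianchi and Baptiste both have terms served 4 terms, so the next rule applies.
Among Bianchi and Baptiste, by date first returned to the chamber (later first): Bianchi (2010-12-19) before Baptiste (2009-07-14).
Among Whitfield, Tanaka, Mendoza, Yilmaz and Pereira, a Privy Counsellor before not a Privy Counsellor: Whitfield, Tanaka and Mendoza (a Privy Counsellor) before Yilmaz and Pereira (not a Privy Counsellor).
Among Whitfield, Tanaka and Mendoza, by date of appointment to current office (earlier first): Whitfield and Tanaka (19 Sep 2008) before Mendoza (11 May 2009).
Whitfield and Tanaka both have terms served 3 terms, so the next rule applies.
Among Whitfield and Tanaka, by date first returned to the chamber (later first): Whitfield (2014-02-02) before Tanaka (2014-01-27).
Yilmaz and Pereira both have date of appointment to current office 14 Mar 2009, so the next rule applies.
Yilmaz and Pereira both have terms served 5 terms, so the next rule applies.
Among Yilmaz and Pereira, by date first returned to the chamber (later first): Yilmaz (2010-11-02) before Pereira (1999-08-11).
Order: Harlow, Espinoza, Bianchi, Baptiste, Whitfield, Tanaka, Mendoza, Yilmaz, Pereira.

Pereira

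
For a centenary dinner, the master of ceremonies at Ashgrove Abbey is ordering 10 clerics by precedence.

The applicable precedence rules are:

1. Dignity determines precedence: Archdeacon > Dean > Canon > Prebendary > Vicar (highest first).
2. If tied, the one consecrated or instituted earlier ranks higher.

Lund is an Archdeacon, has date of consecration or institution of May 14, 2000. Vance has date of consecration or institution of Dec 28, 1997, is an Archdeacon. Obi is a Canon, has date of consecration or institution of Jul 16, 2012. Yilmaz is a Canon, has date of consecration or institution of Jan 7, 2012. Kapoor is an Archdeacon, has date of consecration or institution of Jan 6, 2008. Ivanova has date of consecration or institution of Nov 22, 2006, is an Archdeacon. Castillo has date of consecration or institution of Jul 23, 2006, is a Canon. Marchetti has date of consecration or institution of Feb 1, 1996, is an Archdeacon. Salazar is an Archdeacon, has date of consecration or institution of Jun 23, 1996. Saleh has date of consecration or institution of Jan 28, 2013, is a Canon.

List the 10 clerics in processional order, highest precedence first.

Marchetti, Salazar, Vance, Lund, Ivanova, Kapoor, Castillo, Yilmaz, Obi, Saleh

By dignity: Marchetti, Salazar, Vance, Lund, Ivanova and Kapoor (Archdeacon); then Castillo, Yilmaz, Obi and Saleh (Canon).
Among Marchetti, Salazar, Vance, Lund, Ivanova and Kapoor, by date of consecration or institution (earlier first): Marchetti (Feb 1, 1996) before Salazar (Jun 23, 1996) before Vance (Dec 28, 1997) before Lund (May 14, 2000) before Ivanova (Nov 22, 2006) before Kapoor (Jan 6, 2008).
Among Castillo, Yilmaz, Obi and Saleh, by date of consecration or institution (earlier first): Castillo (Jul 23, 2006) before Yilmaz (Jan 7, 2012) before Obi (Jul 16, 2012) before Saleh (Jan 28, 2013).
Full order: Marchetti, Salazar, Vance, Lund, Ivanova, Kapoor, Castillo, Yilmaz, Obi, Saleh.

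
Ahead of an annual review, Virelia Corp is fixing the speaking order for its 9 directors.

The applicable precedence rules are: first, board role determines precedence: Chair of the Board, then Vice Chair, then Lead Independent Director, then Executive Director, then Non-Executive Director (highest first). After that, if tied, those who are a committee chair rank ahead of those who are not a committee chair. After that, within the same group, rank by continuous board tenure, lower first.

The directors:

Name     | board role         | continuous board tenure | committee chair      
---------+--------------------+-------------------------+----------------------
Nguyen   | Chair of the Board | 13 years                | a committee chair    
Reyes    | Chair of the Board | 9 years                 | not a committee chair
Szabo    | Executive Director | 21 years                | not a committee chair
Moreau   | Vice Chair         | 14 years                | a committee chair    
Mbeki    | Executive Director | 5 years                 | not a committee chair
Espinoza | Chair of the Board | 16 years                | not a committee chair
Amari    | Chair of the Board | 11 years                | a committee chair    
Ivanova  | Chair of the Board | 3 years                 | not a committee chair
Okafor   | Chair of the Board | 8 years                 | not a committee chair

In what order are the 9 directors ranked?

By board role: Amari, Nguyen, Ivanova, Okafor, Reyes and Espinoza (Chair of the Board); then Moreau (Vice Chair); then Mbeki and Szabo (Executive Director).
Among Amari, Nguyen, Ivanova, Okafor, Reyes and Espinoza, a committee chair before not a committee chair: Amari and Nguyen (a committee chair) before Ivanova, Okafor, Reyes and Espinoza (not a committee chair).
Among Amari and Nguyen, by continuous board tenure (lower first): Amari (11 years) before Nguyen (13 years).
Among Ivanova, Okafor, Reyes and Espinoza, by continuous board tenure (lower first): Ivanova (3 years) before Okafor (8 years) before Reyes (9 years) before Espinoza (16 years).
Mbeki and Szabo are each not a committee chair, so the next rule applies.
Among Mbeki and Szabo, by continuous board tenure (lower first): Mbeki (5 years) before Szabo (21 years).
Full order: Amari, Nguyen, Ivanova, Okafor, Reyes, Espinoza, Moreau, Mbeki, Szabo.

Amari, Nguyen, Ivanova, Okafor, Reyes, Espinoza, Moreau, Mbeki, Szabo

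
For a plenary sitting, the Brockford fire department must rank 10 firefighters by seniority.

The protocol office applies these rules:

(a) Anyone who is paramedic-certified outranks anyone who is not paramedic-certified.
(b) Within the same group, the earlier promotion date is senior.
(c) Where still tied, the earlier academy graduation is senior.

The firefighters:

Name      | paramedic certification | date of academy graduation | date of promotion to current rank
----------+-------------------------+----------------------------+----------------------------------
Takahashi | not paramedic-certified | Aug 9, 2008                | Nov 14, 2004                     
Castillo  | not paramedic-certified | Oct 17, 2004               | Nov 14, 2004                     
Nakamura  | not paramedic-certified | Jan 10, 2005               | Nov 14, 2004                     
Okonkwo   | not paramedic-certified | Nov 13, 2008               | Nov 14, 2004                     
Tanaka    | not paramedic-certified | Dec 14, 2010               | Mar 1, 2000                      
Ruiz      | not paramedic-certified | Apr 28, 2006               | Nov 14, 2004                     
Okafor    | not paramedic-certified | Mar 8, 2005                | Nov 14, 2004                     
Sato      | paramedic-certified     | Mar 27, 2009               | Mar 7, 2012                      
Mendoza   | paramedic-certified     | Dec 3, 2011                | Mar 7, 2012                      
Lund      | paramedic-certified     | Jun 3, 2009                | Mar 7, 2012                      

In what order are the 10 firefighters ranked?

By the first rule: Sato, Lund and Mendoza (each paramedic-certified); then Tanaka, Castillo, Nakamura, Okafor, Ruiz, Takahashi and Okonkwo (each not paramedic-certified).
Sato, Lund and Mendoza all have date of promotion to current rank Mar 7, 2012, so the next rule applies.
Among Sato, Lund and Mendoza, by date of academy graduation (earlier first): Sato (Mar 27, 2009) before Lund (Jun 3, 2009) before Mendoza (Dec 3, 2011).
Among Tanaka, Castillo, Nakamura, Okafor, Ruiz, Takahashi and Okonkwo, by date of promotion to current rank (earlier first): Tanaka (Mar 1, 2000) before Castillo, Nakamura, Okafor, Ruiz, Takahashi and Okonkwo (Nov 14, 2004).
Among Castillo, Nakamura, Okafor, Ruiz, Takahashi and Okonkwo, by date of academy graduation (earlier first): Castillo (Oct 17, 2004) before Nakamura (Jan 10, 2005) before Okafor (Mar 8, 2005) before Ruiz (Apr 28, 2006) before Takahashi (Aug 9, 2008) before Okonkwo (Nov 13, 2008).
Full order: Sato, Lund, Mendoza, Tanaka, Castillo, Nakamura, Okafor, Ruiz, Takahashi, Okonkwo.

Sato, Lund, Mendoza, Tanaka, Castillo, Nakamura, Okafor, Ruiz, Takahashi, Okonkwo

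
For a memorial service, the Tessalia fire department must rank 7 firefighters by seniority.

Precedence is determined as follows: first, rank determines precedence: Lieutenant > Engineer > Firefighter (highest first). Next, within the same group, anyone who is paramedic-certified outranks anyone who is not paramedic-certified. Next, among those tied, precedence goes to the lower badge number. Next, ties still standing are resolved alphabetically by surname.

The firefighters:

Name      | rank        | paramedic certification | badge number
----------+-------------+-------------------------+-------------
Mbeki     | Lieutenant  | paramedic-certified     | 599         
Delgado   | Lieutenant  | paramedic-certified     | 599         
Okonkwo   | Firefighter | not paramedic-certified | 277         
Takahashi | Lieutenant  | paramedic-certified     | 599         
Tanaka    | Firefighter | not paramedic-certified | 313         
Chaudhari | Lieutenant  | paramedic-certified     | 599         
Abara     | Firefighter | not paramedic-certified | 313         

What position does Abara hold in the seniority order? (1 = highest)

6

By rank: Chaudhari, Delgado, Mbeki and Takahashi (Lieutenant); then Okonkwo, Abara and Tanaka (Firefighter).
Chaudhari, Delgado, Mbeki and Takahashi are each paramedic-certified, so the next rule applies.
Chaudhari, Delgado, Mbeki and Takahashi all have badge number 599, so the next rule applies.
Among Chaudhari, Delgado, Mbeki and Takahashi, alphabetically by surname: Chaudhari before Delgado before Mbeki before Takahashi.
Okonkwo, Abara and Tanaka are each not paramedic-certified, so the next rule applies.
Among Okonkwo, Abara and Tanaka, by badge number (lower first): Okonkwo (277) before Abara and Tanaka (313).
Among Abara and Tanaka, alphabetically by surname: Abara before Tanaka.
Order: Chaudhari, Delgado, Mbeki, Takahashi, Okonkwo, Abara, Tanaka. So position 6.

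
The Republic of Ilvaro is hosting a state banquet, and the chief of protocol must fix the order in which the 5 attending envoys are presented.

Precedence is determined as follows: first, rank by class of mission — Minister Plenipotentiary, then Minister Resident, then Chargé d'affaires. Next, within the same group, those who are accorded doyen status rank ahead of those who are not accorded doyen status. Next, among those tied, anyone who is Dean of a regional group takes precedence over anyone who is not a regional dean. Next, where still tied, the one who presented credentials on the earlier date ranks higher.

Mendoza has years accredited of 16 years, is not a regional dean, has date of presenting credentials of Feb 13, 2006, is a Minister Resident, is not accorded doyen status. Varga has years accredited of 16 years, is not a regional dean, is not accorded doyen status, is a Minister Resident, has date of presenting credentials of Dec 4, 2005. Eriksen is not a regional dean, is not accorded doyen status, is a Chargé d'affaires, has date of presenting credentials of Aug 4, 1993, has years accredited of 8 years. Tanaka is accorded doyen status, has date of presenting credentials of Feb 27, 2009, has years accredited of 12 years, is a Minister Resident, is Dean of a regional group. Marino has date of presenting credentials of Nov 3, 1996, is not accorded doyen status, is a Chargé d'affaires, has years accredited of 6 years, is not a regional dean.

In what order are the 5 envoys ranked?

Tanaka, Varga, Mendoza, Eriksen, Marino

By class of mission: Tanaka, Varga and Mendoza (Minister Resident); then Eriksen and Marino (Chargé d'affaires).
Among Tanaka, Varga and Mendoza, accorded doyen status before not accorded doyen status: Tanaka (accorded doyen status) before Varga and Mendoza (not accorded doyen status).
Varga and Mendoza are each not a regional dean, so the next rule applies.
Among Varga and Mendoza, by date of presenting credentials (earlier first): Varga (Dec 4, 2005) before Mendoza (Feb 13, 2006).
Eriksen and Marino are each not accorded doyen status, so the next rule applies.
Eriksen and Marino are each not a regional dean, so the next rule applies.
Among Eriksen and Marino, by date of presenting credentials (earlier first): Eriksen (Aug 4, 1993) before Marino (Nov 3, 1996).
Full order: Tanaka, Varga, Mendoza, Eriksen, Marino.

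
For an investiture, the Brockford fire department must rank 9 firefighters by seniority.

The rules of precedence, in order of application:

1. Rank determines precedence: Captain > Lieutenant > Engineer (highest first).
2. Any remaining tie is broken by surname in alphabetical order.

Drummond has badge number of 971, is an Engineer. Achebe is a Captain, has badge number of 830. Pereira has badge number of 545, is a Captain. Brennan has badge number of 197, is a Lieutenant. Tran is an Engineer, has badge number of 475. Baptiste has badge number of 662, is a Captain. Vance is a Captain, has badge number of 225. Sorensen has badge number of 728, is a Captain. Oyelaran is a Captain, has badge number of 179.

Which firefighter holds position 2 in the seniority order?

By rank: Achebe, Baptiste, Oyelaran, Pereira, Sorensen and Vance (Captain); then Brennan (Lieutenant); then Drummond and Tran (Engineer).
Among Achebe, Baptiste, Oyelaran, Pereira, Sorensen and Vance, alphabetically by surname: Achebe before Baptiste before Oyelaran before Pereira before Sorensen before Vance.
Among Drummond and Tran, alphabetically by surname: Drummond before Tran.
Order: Achebe, Baptiste, Oyelaran, Pereira, Sorensen, Vance, Brennan, Drummond, Tran.

Baptiste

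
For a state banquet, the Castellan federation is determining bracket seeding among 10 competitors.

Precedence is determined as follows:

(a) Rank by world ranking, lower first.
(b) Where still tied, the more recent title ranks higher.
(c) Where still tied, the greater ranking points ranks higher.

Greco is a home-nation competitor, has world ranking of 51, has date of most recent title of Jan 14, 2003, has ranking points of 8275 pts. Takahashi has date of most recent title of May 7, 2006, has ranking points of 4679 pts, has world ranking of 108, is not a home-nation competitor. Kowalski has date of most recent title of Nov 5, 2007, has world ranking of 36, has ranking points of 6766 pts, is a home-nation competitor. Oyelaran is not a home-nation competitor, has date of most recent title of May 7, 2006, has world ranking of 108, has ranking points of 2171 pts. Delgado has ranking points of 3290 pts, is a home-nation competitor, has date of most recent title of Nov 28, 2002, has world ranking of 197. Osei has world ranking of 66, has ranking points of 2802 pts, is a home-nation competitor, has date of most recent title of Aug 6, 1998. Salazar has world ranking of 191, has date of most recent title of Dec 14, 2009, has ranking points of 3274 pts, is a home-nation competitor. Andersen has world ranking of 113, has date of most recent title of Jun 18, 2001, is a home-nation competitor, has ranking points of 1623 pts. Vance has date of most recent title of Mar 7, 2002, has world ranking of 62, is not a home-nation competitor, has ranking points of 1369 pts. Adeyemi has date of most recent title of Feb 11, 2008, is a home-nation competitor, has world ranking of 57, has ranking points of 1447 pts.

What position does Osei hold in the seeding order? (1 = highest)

5

By world ranking (lower first): Kowalski (36); then Greco (51); then Adeyemi (57); then Vance (62); then Osei (66); then Takahashi and Oyelaran (both 108); then Andersen (113); then Salazar (191); then Delgado (197).
Takahashi and Oyelaran both have date of most recent title May 7, 2006, so the next rule applies.
Among Takahashi and Oyelaran, by ranking points (higher first): Takahashi (4679 pts) before Oyelaran (2171 pts).
Order: Kowalski, Greco, Adeyemi, Vance, Osei, Takahashi, Oyelaran, Andersen, Salazar, Delgado. So position 5.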